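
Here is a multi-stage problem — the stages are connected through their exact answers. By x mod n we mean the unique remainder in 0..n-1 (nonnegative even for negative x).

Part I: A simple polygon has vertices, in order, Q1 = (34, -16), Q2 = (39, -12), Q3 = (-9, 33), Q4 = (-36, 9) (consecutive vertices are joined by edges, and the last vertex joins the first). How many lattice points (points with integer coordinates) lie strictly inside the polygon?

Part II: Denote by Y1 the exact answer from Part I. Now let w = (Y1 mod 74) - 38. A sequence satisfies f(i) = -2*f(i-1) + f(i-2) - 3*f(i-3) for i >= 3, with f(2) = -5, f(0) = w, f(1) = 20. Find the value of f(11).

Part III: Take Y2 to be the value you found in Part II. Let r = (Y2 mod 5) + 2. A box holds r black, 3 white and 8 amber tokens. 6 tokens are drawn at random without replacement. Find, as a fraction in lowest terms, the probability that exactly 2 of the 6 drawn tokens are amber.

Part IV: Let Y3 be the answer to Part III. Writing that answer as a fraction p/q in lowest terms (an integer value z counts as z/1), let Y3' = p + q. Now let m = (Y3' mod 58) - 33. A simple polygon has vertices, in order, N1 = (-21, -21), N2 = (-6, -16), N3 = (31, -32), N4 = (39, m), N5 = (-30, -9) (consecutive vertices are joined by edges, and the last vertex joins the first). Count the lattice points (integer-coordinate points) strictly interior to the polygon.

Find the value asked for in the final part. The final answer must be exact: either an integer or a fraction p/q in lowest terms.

Part I: cross terms: (34*-12 - 39*-16)=216, (39*33 - -9*-12)=1179, (-9*9 - -36*33)=1107, (-36*-16 - 34*9)=270; twice the area = |2772| = 2772; area = 1386; boundary points = 1 + 3 + 3 + 5 = 12; strictly interior points = area - boundary/2 + 1 = 1381; answer 1381
Part II: Y1 = 1381; w = 11; f(3) = -2*(-5) + 1*(20) - 3*(11) = -3; iterating: f(3)=-3, f(4)=-59, f(5)=130, f(6)=-310, f(7)=927, f(8)=-2554, f(9)=6965, f(10)=-19265, f(11)=53157; answer 53157
Part III: Y2 = 53157; r = 4; total draws C(15,6) = 5005; favorable C(8,2)*C(7,4) = 980; P = 28/143; answer 28/143
Part IV: Y3 = 28/143; threaded value p + q = 171; m = 22; cross terms: (-21*-16 - -6*-21)=210, (-6*-32 - 31*-16)=688, (31*22 - 39*-32)=1930, (39*-9 - -30*22)=309, (-30*-21 - -21*-9)=441; twice the area = |3578| = 3578; area = 1789; boundary points = 5 + 1 + 2 + 1 + 3 = 12; strictly interior points = area - boundary/2 + 1 = 1784; answer 1784

1784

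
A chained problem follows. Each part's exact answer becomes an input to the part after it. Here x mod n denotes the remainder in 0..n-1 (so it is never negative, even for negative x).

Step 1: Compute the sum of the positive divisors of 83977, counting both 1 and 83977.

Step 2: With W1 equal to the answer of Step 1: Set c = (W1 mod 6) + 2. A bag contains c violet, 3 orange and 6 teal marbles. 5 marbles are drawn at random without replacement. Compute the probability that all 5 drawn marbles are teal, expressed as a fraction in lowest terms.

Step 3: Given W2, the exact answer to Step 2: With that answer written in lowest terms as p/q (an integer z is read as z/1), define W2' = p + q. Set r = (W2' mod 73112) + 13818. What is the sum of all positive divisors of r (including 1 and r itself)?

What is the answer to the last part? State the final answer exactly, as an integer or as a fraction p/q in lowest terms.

Step 1: 83977 = 79 * 1063; sigma = (1 + 79) * (1 + 1063) = 80 * 1064 = 85120; answer 85120
Step 2: W1 = 85120; c = 6; total draws C(15,5) = 3003; favorable C(6,5) = 6; P = 2/1001; answer 2/1001
Step 3: W2 = 2/1001; threaded value p + q = 1003; r = 14821; 14821 is prime, so its only divisors are 1 and 14821; sigma = 1 + 14821 = 14822; answer 14822

14822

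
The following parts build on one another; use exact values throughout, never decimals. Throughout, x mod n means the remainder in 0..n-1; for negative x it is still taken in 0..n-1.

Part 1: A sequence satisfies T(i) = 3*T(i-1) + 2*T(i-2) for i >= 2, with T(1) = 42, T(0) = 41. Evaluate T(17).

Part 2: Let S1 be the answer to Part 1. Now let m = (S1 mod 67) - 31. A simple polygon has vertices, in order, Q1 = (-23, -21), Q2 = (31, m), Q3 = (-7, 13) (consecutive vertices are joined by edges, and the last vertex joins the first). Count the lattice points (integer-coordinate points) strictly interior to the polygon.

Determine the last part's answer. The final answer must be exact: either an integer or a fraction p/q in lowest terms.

573

Part 1: T(2) = 3*(42) + 2*(41) = 208; iterating: T(2)=208, T(3)=708, T(4)=2540, T(5)=9036, T(6)=32188, T(7)=114636, T(8)=408284, T(9)=1454124, T(10)=5178940, T(11)=18445068, T(12)=65693084, T(13)=233969388, T(14)=833294332, T(15)=2967821772, T(16)=10570053980, T(17)=37645805484; answer 37645805484
Part 2: S1 = 37645805484; m = 22; cross terms: (-23*22 - 31*-21)=145, (31*13 - -7*22)=557, (-7*-21 - -23*13)=446; twice the area = |1148| = 1148; area = 574; boundary points = 1 + 1 + 2 = 4; strictly interior points = area - boundary/2 + 1 = 573; answer 573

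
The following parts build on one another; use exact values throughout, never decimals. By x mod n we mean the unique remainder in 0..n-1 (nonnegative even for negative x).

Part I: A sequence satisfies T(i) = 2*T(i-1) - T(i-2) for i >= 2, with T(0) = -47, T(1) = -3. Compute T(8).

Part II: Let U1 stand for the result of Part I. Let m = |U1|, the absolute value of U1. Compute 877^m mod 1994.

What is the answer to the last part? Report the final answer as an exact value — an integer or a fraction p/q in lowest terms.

1071

Part I: T(2) = 2*(-3) - 1*(-47) = 41; iterating: T(2)=41, T(3)=85, T(4)=129, T(5)=173, T(6)=217, T(7)=261, T(8)=305; answer 305
Part II: U1 = 305; m = 305; squarings mod 1994: 877^1=877, 877^2=1439, 877^4=949, 877^8=1307, 877^16=1385, 877^32=1991, 877^64=9, 877^128=81, 877^256=579; 877^305 = 877^1 * 877^16 * 877^32 * 877^256 = 1071 (mod 1994); answer 1071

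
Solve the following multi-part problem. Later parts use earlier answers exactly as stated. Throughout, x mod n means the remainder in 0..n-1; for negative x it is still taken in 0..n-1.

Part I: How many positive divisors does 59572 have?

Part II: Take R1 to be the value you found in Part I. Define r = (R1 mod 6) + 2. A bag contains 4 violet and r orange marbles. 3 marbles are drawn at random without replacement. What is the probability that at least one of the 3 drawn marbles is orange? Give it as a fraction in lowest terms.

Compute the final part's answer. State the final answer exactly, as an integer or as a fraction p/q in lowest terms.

Part I: 59572 = 2^2 * 53 * 281; number of divisors = (2+1) * (1+1) * (1+1) = 12; answer 12
Part II: R1 = 12; r = 2; total draws C(6,3) = 20; complement C(4,3) = 4; favorable 20 - 4 = 16; P = 4/5; answer 4/5

4/5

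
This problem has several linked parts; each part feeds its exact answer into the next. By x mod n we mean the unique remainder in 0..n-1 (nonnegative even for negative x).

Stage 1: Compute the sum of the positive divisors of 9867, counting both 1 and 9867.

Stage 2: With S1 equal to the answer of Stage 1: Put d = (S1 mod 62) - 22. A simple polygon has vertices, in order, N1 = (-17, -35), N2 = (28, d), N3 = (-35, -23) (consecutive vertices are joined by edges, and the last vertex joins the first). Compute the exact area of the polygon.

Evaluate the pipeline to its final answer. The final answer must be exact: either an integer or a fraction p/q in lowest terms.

459

Stage 1: 9867 = 3 * 11 * 13 * 23; sigma = (1 + 3) * (1 + 11) * (1 + 13) * (1 + 23) = 4 * 12 * 14 * 24 = 16128; answer 16128
Stage 2: S1 = 16128; d = -14; cross terms: (-17*-14 - 28*-35)=1218, (28*-23 - -35*-14)=-1134, (-35*-35 - -17*-23)=834; twice the area = |918| = 918; area = 459; answer 459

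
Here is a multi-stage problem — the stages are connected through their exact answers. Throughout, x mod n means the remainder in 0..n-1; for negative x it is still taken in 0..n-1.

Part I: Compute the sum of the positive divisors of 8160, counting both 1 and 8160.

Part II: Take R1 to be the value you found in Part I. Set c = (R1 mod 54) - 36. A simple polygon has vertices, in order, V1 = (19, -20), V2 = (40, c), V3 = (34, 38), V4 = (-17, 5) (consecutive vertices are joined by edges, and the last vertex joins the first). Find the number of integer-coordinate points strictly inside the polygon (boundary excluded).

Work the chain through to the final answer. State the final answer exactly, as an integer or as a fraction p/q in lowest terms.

1958

Part I: 8160 = 2^5 * 3 * 5 * 17; sigma = (1 + 2 + 4 + 8 + 16 + 32) * (1 + 3) * (1 + 5) * (1 + 17) = 63 * 4 * 6 * 18 = 27216; answer 27216
Part II: R1 = 27216; c = -36; cross terms: (19*-36 - 40*-20)=116, (40*38 - 34*-36)=2744, (34*5 - -17*38)=816, (-17*-20 - 19*5)=245; twice the area = |3921| = 3921; area = 3921/2; boundary points = 1 + 2 + 3 + 1 = 7; strictly interior points = area - boundary/2 + 1 = 1958; answer 1958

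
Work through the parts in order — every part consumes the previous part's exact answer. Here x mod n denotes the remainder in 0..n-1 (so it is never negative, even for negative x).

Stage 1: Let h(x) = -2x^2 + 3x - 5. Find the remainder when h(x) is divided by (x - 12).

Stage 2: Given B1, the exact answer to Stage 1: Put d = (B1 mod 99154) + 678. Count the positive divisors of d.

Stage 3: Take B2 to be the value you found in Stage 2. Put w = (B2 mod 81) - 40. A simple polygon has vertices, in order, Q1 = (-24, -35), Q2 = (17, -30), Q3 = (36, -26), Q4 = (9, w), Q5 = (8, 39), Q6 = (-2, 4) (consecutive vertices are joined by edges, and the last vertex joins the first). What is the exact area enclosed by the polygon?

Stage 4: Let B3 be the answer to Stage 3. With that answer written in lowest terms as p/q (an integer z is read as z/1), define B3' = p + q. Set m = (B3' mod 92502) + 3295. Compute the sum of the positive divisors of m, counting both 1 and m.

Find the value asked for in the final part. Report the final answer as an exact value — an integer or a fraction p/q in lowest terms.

6240

Stage 1: remainder = value at the root: -2*(12)^2 + 3*(12)^1 - 5 = (-288) + (36) + (-5) = -257; answer -257
Stage 2: B1 = -257; d = 99575; 99575 = 5^2 * 7 * 569; number of divisors = (2+1) * (1+1) * (1+1) = 12; answer 12
Stage 3: B2 = 12; w = -28; cross terms: (-24*-30 - 17*-35)=1315, (17*-26 - 36*-30)=638, (36*-28 - 9*-26)=-774, (9*39 - 8*-28)=575, (8*4 - -2*39)=110, (-2*-35 - -24*4)=166; twice the area = |2030| = 2030; area = 1015; answer 1015
Stage 4: B3 = 1015; threaded value p + q = 1016; m = 4311; 4311 = 3^2 * 479; sigma = (1 + 3 + 9) * (1 + 479) = 13 * 480 = 6240; answer 6240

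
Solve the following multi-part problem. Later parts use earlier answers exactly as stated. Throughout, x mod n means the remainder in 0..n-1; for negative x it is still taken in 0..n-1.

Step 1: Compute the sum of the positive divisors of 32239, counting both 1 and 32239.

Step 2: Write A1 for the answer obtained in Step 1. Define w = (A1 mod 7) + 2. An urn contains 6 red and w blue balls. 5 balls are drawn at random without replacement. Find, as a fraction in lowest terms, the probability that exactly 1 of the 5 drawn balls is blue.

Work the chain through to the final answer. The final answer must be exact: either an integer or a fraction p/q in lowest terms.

Step 1: 32239 = 103 * 313; sigma = (1 + 103) * (1 + 313) = 104 * 314 = 32656; answer 32656
Step 2: A1 = 32656; w = 3; total draws C(9,5) = 126; favorable C(3,1)*C(6,4) = 45; P = 5/14; answer 5/14

5/14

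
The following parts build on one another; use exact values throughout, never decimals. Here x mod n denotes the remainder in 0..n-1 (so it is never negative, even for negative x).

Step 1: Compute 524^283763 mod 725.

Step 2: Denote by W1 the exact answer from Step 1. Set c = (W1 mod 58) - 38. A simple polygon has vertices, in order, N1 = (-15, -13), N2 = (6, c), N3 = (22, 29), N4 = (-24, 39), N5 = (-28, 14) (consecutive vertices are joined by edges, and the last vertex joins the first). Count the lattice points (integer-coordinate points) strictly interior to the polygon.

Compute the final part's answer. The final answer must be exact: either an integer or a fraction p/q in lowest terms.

1933

Step 1: squarings mod 725: 524^1=524, 524^2=526, 524^4=451, 524^8=401, 524^16=576, 524^32=451, 524^64=401, 524^128=576, 524^256=451, 524^512=401, 524^1024=576, 524^2048=451, 524^4096=401, 524^8192=576, 524^16384=451, 524^32768=401, 524^65536=576, 524^131072=451, 524^262144=401; 524^283763 = 524^1 * 524^2 * 524^16 * 524^32 * 524^64 * 524^1024 * 524^4096 * 524^16384 * 524^262144 = 424 (mod 725); answer 424
Step 2: W1 = 424; c = -20; cross terms: (-15*-20 - 6*-13)=378, (6*29 - 22*-20)=614, (22*39 - -24*29)=1554, (-24*14 - -28*39)=756, (-28*-13 - -15*14)=574; twice the area = |3876| = 3876; area = 1938; boundary points = 7 + 1 + 2 + 1 + 1 = 12; strictly interior points = area - boundary/2 + 1 = 1933; answer 1933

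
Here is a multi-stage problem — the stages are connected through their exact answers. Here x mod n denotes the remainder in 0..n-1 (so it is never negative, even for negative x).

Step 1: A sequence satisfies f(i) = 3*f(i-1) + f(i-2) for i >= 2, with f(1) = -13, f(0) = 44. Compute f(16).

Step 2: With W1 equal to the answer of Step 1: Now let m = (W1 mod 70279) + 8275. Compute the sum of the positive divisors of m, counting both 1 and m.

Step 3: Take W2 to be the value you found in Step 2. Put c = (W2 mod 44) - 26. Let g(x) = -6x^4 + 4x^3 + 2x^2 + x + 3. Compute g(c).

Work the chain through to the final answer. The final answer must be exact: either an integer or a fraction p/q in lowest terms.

-219111

Step 1: f(2) = 3*(-13) + 1*(44) = 5; iterating: f(2)=5, f(3)=2, f(4)=11, f(5)=35, f(6)=116, f(7)=383, f(8)=1265, f(9)=4178, f(10)=13799, f(11)=45575, f(12)=150524, f(13)=497147, f(14)=1641965, f(15)=5423042, f(16)=17911091; answer 17911091
Step 2: W1 = 17911091; m = 68500; 68500 = 2^2 * 5^3 * 137; sigma = (1 + 2 + 4) * (1 + 5 + 25 + 125) * (1 + 137) = 7 * 156 * 138 = 150696; answer 150696
Step 3: W2 = 150696; c = 14; -6*(14)^4 + 4*(14)^3 + 2*(14)^2 + 1*(14)^1 + 3 = (-230496) + (10976) + (392) + (14) + (3) = -219111; answer -219111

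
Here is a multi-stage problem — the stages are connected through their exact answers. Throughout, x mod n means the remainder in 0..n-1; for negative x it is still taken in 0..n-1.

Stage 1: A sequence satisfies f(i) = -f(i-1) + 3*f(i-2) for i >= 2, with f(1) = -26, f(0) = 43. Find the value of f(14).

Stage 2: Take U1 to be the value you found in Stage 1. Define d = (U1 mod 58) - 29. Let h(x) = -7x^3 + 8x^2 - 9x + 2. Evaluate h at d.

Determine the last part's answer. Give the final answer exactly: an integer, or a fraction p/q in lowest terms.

108

Stage 1: f(2) = -1*(-26) + 3*(43) = 155; iterating: f(2)=155, f(3)=-233, f(4)=698, f(5)=-1397, f(6)=3491, f(7)=-7682, f(8)=18155, f(9)=-41201, f(10)=95666, f(11)=-219269, f(12)=506267, f(13)=-1164074, f(14)=2682875; answer 2682875
Stage 2: U1 = 2682875; d = -2; -7*(-2)^3 + 8*(-2)^2 - 9*(-2)^1 + 2 = (56) + (32) + (18) + (2) = 108; answer 108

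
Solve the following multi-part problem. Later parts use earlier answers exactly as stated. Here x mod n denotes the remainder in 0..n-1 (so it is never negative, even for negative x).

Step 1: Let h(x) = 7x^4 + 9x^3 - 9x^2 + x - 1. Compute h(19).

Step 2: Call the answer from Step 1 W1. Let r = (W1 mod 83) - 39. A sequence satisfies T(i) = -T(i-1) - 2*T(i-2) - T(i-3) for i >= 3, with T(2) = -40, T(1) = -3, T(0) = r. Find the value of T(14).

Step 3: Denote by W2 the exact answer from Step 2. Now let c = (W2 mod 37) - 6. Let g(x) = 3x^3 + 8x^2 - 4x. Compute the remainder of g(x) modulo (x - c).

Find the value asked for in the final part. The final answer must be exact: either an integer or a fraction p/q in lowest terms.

Step 1: 7*(19)^4 + 9*(19)^3 - 9*(19)^2 + 1*(19)^1 - 1 = (912247) + (61731) + (-3249) + (19) + (-1) = 970747; answer 970747
Step 2: W1 = 970747; r = 23; T(3) = -1*(-40) - 2*(-3) - 1*(23) = 23; iterating: T(3)=23, T(4)=60, T(5)=-66, T(6)=-77, T(7)=149, T(8)=71, T(9)=-292, T(10)=1, T(11)=512, T(12)=-222, T(13)=-803, T(14)=735; answer 735
Step 3: W2 = 735; c = 26; remainder = value at the root: 3*(26)^3 + 8*(26)^2 - 4*(26)^1 = (52728) + (5408) + (-104) = 58032; answer 58032

58032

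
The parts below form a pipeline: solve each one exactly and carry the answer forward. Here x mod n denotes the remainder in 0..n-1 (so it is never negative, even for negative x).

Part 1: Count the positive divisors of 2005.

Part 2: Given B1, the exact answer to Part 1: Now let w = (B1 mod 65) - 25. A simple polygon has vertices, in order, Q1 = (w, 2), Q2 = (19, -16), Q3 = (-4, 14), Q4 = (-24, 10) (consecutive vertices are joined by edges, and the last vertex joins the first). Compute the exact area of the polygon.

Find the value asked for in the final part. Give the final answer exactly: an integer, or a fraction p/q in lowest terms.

Part 1: 2005 = 5 * 401; number of divisors = (1+1) * (1+1) = 4; answer 4
Part 2: B1 = 4; w = -21; cross terms: (-21*-16 - 19*2)=298, (19*14 - -4*-16)=202, (-4*10 - -24*14)=296, (-24*2 - -21*10)=162; twice the area = |958| = 958; area = 479; answer 479

479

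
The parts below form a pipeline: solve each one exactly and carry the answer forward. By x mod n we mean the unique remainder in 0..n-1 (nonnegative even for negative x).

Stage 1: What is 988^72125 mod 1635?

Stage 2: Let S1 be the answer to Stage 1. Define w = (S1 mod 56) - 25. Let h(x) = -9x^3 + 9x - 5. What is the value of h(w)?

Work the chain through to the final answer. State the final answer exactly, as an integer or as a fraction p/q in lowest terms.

61555

Stage 1: squarings mod 1635: 988^1=988, 988^2=49, 988^4=766, 988^8=1426, 988^16=1171, 988^32=1111, 988^64=1531, 988^128=1006, 988^256=1606, 988^512=841, 988^1024=961, 988^2048=1381, 988^4096=751, 988^8192=1561, 988^16384=571, 988^32768=676, 988^65536=811; 988^72125 = 988^1 * 988^4 * 988^8 * 988^16 * 988^32 * 988^128 * 988^256 * 988^2048 * 988^4096 * 988^65536 = 118 (mod 1635); answer 118
Stage 2: S1 = 118; w = -19; -9*(-19)^3 + 9*(-19)^1 - 5 = (61731) + (-171) + (-5) = 61555; answer 61555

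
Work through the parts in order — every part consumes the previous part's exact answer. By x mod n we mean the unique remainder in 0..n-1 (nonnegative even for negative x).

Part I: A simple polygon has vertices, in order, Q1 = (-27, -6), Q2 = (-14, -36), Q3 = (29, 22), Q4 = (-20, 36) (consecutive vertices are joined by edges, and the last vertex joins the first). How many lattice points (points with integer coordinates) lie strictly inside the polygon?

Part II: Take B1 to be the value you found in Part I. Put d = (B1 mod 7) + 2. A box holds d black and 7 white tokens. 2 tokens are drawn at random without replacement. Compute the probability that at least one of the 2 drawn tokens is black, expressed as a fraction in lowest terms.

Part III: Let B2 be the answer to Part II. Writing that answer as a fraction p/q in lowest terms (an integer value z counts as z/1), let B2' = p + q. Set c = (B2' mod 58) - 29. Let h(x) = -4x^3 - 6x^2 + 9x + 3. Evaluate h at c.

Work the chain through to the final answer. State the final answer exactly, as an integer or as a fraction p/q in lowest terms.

5943

Part I: cross terms: (-27*-36 - -14*-6)=888, (-14*22 - 29*-36)=736, (29*36 - -20*22)=1484, (-20*-6 - -27*36)=1092; twice the area = |4200| = 4200; area = 2100; boundary points = 1 + 1 + 7 + 7 = 16; strictly interior points = area - boundary/2 + 1 = 2093; answer 2093
Part II: B1 = 2093; d = 2; total draws C(9,2) = 36; complement C(7,2) = 21; favorable 36 - 21 = 15; P = 5/12; answer 5/12
Part III: B2 = 5/12; threaded value p + q = 17; c = -12; -4*(-12)^3 - 6*(-12)^2 + 9*(-12)^1 + 3 = (6912) + (-864) + (-108) + (3) = 5943; answer 5943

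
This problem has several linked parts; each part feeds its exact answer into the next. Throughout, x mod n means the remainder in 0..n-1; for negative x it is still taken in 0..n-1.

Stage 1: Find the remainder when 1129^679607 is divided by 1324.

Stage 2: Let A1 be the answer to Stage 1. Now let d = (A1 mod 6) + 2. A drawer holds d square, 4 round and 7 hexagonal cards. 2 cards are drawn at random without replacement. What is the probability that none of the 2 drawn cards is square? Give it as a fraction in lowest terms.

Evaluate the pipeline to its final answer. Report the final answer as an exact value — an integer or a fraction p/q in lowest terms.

55/91

Stage 1: squarings mod 1324: 1129^1=1129, 1129^2=953, 1129^4=1269, 1129^8=377, 1129^16=461, 1129^32=681, 1129^64=361, 1129^128=569, 1129^256=705, 1129^512=525, 1129^1024=233, 1129^2048=5, 1129^4096=25, 1129^8192=625, 1129^16384=45, 1129^32768=701, 1129^65536=197, 1129^131072=413, 1129^262144=1097, 1129^524288=1217; 1129^679607 = 1129^1 * 1129^2 * 1129^4 * 1129^16 * 1129^32 * 1129^128 * 1129^512 * 1129^1024 * 1129^2048 * 1129^4096 * 1129^16384 * 1129^131072 * 1129^524288 = 421 (mod 1324); answer 421
Stage 2: A1 = 421; d = 3; total draws C(14,2) = 91; favorable C(11,2) = 55; P = 55/91; answer 55/91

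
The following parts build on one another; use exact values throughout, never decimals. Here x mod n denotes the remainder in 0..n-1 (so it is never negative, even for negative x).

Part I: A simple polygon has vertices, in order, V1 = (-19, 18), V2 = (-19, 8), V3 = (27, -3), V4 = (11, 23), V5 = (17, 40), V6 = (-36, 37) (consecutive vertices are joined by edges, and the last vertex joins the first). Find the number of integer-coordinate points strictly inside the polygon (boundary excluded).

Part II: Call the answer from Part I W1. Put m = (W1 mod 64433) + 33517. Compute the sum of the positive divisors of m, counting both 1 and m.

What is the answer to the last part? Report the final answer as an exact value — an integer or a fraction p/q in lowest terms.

Part I: cross terms: (-19*8 - -19*18)=190, (-19*-3 - 27*8)=-159, (27*23 - 11*-3)=654, (11*40 - 17*23)=49, (17*37 - -36*40)=2069, (-36*18 - -19*37)=55; twice the area = |2858| = 2858; area = 1429; boundary points = 10 + 1 + 2 + 1 + 1 + 1 = 16; strictly interior points = area - boundary/2 + 1 = 1422; answer 1422
Part II: W1 = 1422; m = 34939; 34939 is prime, so its only divisors are 1 and 34939; sigma = 1 + 34939 = 34940; answer 34940

34940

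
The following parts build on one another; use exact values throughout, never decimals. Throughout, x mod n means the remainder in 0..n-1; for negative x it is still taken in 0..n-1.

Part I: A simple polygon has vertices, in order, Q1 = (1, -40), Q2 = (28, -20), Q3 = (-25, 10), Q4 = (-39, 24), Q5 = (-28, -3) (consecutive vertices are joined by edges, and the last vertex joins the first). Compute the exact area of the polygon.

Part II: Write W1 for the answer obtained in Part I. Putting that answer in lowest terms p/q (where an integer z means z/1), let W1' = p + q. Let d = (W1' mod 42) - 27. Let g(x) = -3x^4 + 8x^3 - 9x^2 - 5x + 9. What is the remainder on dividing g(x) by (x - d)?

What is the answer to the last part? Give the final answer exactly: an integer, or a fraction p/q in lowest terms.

Part I: cross terms: (1*-20 - 28*-40)=1100, (28*10 - -25*-20)=-220, (-25*24 - -39*10)=-210, (-39*-3 - -28*24)=789, (-28*-40 - 1*-3)=1123; twice the area = |2582| = 2582; area = 1291; answer 1291
Part II: W1 = 1291; threaded value p + q = 1292; d = 5; remainder = value at the root: -3*(5)^4 + 8*(5)^3 - 9*(5)^2 - 5*(5)^1 + 9 = (-1875) + (1000) + (-225) + (-25) + (9) = -1116; answer -1116

-1116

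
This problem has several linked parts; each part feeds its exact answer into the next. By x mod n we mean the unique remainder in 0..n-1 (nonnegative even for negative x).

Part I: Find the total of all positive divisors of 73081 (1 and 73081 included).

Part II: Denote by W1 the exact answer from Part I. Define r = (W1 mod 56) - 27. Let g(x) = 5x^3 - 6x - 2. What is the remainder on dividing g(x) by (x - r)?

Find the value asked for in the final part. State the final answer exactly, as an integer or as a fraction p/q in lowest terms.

Part I: 73081 = 107 * 683; sigma = (1 + 107) * (1 + 683) = 108 * 684 = 73872; answer 73872
Part II: W1 = 73872; r = -19; remainder = value at the root: 5*(-19)^3 - 6*(-19)^1 - 2 = (-34295) + (114) + (-2) = -34183; answer -34183

-34183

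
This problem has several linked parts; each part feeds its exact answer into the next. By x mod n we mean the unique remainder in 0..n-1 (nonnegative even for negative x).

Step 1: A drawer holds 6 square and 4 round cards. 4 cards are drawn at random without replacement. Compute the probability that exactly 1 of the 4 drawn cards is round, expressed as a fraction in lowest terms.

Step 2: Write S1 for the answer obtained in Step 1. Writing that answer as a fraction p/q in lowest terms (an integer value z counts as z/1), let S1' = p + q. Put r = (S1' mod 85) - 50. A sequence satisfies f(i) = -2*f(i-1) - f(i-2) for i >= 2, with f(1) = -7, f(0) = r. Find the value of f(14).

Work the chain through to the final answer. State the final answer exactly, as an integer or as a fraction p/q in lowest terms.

371

Step 1: total draws C(10,4) = 210; favorable C(4,1)*C(6,3) = 80; P = 8/21; answer 8/21
Step 2: S1 = 8/21; threaded value p + q = 29; r = -21; f(2) = -2*(-7) - 1*(-21) = 35; iterating: f(2)=35, f(3)=-63, f(4)=91, f(5)=-119, f(6)=147, f(7)=-175, f(8)=203, f(9)=-231, f(10)=259, f(11)=-287, f(12)=315, f(13)=-343, f(14)=371; answer 371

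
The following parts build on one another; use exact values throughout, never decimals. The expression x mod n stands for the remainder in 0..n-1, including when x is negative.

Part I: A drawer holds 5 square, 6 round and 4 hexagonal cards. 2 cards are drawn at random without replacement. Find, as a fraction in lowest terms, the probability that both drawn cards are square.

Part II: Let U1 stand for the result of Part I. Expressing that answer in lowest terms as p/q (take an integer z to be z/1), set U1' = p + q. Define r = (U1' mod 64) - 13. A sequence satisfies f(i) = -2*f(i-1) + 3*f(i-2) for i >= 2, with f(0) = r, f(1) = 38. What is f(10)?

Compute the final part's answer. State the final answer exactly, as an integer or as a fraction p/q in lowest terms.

Part I: total draws C(15,2) = 105; favorable C(5,2) = 10; P = 2/21; answer 2/21
Part II: U1 = 2/21; threaded value p + q = 23; r = 10; f(2) = -2*(38) + 3*(10) = -46; iterating: f(2)=-46, f(3)=206, f(4)=-550, f(5)=1718, f(6)=-5086, f(7)=15326, f(8)=-45910, f(9)=137798, f(10)=-413326; answer -413326

-413326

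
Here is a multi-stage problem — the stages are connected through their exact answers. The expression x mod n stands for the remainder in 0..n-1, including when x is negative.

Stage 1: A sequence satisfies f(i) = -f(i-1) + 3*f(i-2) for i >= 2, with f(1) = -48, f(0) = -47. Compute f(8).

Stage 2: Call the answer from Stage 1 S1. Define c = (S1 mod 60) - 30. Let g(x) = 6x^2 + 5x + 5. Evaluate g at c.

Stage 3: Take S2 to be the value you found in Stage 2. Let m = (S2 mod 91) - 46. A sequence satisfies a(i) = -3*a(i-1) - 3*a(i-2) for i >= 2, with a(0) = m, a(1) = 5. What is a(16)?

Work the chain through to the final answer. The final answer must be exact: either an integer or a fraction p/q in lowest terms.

Stage 1: f(2) = -1*(-48) + 3*(-47) = -93; iterating: f(2)=-93, f(3)=-51, f(4)=-228, f(5)=75, f(6)=-759, f(7)=984, f(8)=-3261; answer -3261
Stage 2: S1 = -3261; c = 9; 6*(9)^2 + 5*(9)^1 + 5 = (486) + (45) + (5) = 536; answer 536
Stage 3: S2 = 536; m = 35; a(2) = -3*(5) - 3*(35) = -120; iterating: a(2)=-120, a(3)=345, a(4)=-675, a(5)=990, a(6)=-945, a(7)=-135, a(8)=3240, a(9)=-9315, a(10)=18225, a(11)=-26730, a(12)=25515, a(13)=3645, a(14)=-87480, a(15)=251505, a(16)=-492075; answer -492075

-492075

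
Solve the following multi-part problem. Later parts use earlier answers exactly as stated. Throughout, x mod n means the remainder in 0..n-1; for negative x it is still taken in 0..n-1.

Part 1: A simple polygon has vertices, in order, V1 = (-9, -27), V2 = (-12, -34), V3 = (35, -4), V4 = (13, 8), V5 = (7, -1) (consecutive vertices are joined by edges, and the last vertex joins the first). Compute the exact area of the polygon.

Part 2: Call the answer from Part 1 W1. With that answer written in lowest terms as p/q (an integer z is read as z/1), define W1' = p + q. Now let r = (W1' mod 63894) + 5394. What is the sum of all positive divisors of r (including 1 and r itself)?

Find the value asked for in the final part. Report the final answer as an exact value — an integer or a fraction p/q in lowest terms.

Part 1: cross terms: (-9*-34 - -12*-27)=-18, (-12*-4 - 35*-34)=1238, (35*8 - 13*-4)=332, (13*-1 - 7*8)=-69, (7*-27 - -9*-1)=-198; twice the area = |1285| = 1285; area = 1285/2; answer 1285/2
Part 2: W1 = 1285/2; threaded value p + q = 1287; r = 6681; 6681 = 3 * 17 * 131; sigma = (1 + 3) * (1 + 17) * (1 + 131) = 4 * 18 * 132 = 9504; answer 9504

9504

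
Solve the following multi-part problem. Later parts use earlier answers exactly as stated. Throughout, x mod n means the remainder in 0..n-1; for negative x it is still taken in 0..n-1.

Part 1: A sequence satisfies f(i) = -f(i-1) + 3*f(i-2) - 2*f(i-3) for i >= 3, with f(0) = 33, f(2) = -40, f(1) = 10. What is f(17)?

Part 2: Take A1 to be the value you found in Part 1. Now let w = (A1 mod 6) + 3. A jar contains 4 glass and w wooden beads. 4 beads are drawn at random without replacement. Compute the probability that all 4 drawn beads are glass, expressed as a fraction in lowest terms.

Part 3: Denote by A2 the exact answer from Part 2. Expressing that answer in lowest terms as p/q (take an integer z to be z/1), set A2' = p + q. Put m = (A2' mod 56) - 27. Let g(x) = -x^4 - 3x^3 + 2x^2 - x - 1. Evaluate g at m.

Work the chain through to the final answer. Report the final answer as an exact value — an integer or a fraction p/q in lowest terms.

-8596

Part 1: f(3) = -1*(-40) + 3*(10) - 2*(33) = 4; iterating: f(3)=4, f(4)=-144, f(5)=236, f(6)=-676, f(7)=1672, f(8)=-4172, f(9)=10540, f(10)=-26400, f(11)=66364, f(12)=-166644, f(13)=418536, f(14)=-1051196, f(15)=2640092, f(16)=-6630752, f(17)=16653420; answer 16653420
Part 2: A1 = 16653420; w = 3; total draws C(7,4) = 35; favorable C(4,4) = 1; P = 1/35; answer 1/35
Part 3: A2 = 1/35; threaded value p + q = 36; m = 9; -1*(9)^4 - 3*(9)^3 + 2*(9)^2 - 1*(9)^1 - 1 = (-6561) + (-2187) + (162) + (-9) + (-1) = -8596; answer -8596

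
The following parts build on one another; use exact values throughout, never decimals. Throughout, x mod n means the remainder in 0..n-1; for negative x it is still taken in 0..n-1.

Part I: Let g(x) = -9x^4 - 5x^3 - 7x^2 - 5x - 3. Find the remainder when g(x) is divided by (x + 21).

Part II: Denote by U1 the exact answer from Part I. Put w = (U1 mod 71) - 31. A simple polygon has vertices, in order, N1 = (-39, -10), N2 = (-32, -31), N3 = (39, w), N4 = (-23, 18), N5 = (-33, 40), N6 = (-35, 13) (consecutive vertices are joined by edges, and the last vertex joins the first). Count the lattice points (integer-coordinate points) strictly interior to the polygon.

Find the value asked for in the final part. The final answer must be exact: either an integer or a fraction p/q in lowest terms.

2087

Part I: remainder = value at the root: -9*(-21)^4 - 5*(-21)^3 - 7*(-21)^2 - 5*(-21)^1 - 3 = (-1750329) + (46305) + (-3087) + (105) + (-3) = -1707009; answer -1707009
Part II: U1 = -1707009; w = 13; cross terms: (-39*-31 - -32*-10)=889, (-32*13 - 39*-31)=793, (39*18 - -23*13)=1001, (-23*40 - -33*18)=-326, (-33*13 - -35*40)=971, (-35*-10 - -39*13)=857; twice the area = |4185| = 4185; area = 4185/2; boundary points = 7 + 1 + 1 + 2 + 1 + 1 = 13; strictly interior points = area - boundary/2 + 1 = 2087; answer 2087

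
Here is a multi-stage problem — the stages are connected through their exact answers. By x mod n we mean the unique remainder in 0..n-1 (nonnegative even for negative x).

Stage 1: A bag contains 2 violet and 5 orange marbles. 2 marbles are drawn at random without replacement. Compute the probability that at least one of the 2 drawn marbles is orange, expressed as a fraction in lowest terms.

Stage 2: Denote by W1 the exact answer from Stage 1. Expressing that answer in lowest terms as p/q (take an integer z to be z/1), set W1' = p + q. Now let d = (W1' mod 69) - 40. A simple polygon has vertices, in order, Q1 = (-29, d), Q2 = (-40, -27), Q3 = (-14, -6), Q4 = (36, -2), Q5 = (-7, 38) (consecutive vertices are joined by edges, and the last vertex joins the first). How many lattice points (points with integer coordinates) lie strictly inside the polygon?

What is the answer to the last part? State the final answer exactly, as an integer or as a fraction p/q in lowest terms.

1687

Stage 1: total draws C(7,2) = 21; complement C(2,2) = 1; favorable 21 - 1 = 20; P = 20/21; answer 20/21
Stage 2: W1 = 20/21; threaded value p + q = 41; d = 1; cross terms: (-29*-27 - -40*1)=823, (-40*-6 - -14*-27)=-138, (-14*-2 - 36*-6)=244, (36*38 - -7*-2)=1354, (-7*1 - -29*38)=1095; twice the area = |3378| = 3378; area = 1689; boundary points = 1 + 1 + 2 + 1 + 1 = 6; strictly interior points = area - boundary/2 + 1 = 1687; answer 1687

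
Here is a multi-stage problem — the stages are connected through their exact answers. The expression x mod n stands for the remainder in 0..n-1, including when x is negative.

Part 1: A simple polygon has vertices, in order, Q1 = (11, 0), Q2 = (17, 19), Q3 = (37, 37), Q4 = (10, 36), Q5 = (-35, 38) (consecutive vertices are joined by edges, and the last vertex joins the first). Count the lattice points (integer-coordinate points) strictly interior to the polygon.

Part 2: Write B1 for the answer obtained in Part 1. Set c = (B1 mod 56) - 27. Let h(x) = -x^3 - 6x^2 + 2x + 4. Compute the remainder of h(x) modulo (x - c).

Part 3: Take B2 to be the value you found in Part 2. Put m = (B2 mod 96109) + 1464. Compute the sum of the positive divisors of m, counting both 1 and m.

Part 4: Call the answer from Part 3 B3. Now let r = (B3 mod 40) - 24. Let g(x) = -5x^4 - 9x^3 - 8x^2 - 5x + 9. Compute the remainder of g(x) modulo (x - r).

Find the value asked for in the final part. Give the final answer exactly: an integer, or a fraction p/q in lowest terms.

-1538943

Part 1: cross terms: (11*19 - 17*0)=209, (17*37 - 37*19)=-74, (37*36 - 10*37)=962, (10*38 - -35*36)=1640, (-35*0 - 11*38)=-418; twice the area = |2319| = 2319; area = 2319/2; boundary points = 1 + 2 + 1 + 1 + 2 = 7; strictly interior points = area - boundary/2 + 1 = 1157; answer 1157
Part 2: B1 = 1157; c = 10; remainder = value at the root: -1*(10)^3 - 6*(10)^2 + 2*(10)^1 + 4 = (-1000) + (-600) + (20) + (4) = -1576; answer -1576
Part 3: B2 = -1576; m = 95997; 95997 = 3 * 11 * 2909; sigma = (1 + 3) * (1 + 11) * (1 + 2909) = 4 * 12 * 2910 = 139680; answer 139680
Part 4: B3 = 139680; r = -24; remainder = value at the root: -5*(-24)^4 - 9*(-24)^3 - 8*(-24)^2 - 5*(-24)^1 + 9 = (-1658880) + (124416) + (-4608) + (120) + (9) = -1538943; answer -1538943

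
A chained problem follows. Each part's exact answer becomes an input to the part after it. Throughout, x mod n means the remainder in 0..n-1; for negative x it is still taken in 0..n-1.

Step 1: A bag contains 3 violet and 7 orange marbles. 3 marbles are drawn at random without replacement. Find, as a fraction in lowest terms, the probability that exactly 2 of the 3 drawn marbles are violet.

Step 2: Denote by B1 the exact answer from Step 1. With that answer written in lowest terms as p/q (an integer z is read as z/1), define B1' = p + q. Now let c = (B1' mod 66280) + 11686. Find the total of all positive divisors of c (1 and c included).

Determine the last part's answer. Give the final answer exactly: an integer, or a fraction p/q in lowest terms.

15648

Step 1: total draws C(10,3) = 120; favorable C(3,2)*C(7,1) = 21; P = 7/40; answer 7/40
Step 2: B1 = 7/40; threaded value p + q = 47; c = 11733; 11733 = 3 * 3911; sigma = (1 + 3) * (1 + 3911) = 4 * 3912 = 15648; answer 15648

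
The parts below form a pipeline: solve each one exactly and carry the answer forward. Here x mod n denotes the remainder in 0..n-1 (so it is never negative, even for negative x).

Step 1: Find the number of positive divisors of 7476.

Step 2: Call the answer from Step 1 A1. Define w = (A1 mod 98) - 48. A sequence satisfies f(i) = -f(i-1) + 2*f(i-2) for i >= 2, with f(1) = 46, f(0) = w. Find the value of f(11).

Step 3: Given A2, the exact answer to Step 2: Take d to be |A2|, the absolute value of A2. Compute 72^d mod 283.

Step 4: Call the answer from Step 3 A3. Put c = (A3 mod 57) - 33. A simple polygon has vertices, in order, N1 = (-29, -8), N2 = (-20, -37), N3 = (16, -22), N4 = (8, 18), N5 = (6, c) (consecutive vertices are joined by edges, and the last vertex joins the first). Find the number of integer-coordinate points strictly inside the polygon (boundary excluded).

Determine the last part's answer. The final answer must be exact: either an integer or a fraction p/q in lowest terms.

Step 1: 7476 = 2^2 * 3 * 7 * 89; number of divisors = (2+1) * (1+1) * (1+1) * (1+1) = 24; answer 24
Step 2: A1 = 24; w = -24; f(2) = -1*(46) + 2*(-24) = -94; iterating: f(2)=-94, f(3)=186, f(4)=-374, f(5)=746, f(6)=-1494, f(7)=2986, f(8)=-5974, f(9)=11946, f(10)=-23894, f(11)=47786; answer 47786
Step 3: A2 = 47786; d = 47786; squarings mod 283: 72^1=72, 72^2=90, 72^4=176, 72^8=129, 72^16=227, 72^32=23, 72^64=246, 72^128=237, 72^256=135, 72^512=113, 72^1024=34, 72^2048=24, 72^4096=10, 72^8192=100, 72^16384=95, 72^32768=252; 72^47786 = 72^2 * 72^8 * 72^32 * 72^128 * 72^512 * 72^2048 * 72^4096 * 72^8192 * 72^32768 = 237 (mod 283); answer 237
Step 4: A3 = 237; c = -24; cross terms: (-29*-37 - -20*-8)=913, (-20*-22 - 16*-37)=1032, (16*18 - 8*-22)=464, (8*-24 - 6*18)=-300, (6*-8 - -29*-24)=-744; twice the area = |1365| = 1365; area = 1365/2; boundary points = 1 + 3 + 8 + 2 + 1 = 15; strictly interior points = area - boundary/2 + 1 = 676; answer 676

676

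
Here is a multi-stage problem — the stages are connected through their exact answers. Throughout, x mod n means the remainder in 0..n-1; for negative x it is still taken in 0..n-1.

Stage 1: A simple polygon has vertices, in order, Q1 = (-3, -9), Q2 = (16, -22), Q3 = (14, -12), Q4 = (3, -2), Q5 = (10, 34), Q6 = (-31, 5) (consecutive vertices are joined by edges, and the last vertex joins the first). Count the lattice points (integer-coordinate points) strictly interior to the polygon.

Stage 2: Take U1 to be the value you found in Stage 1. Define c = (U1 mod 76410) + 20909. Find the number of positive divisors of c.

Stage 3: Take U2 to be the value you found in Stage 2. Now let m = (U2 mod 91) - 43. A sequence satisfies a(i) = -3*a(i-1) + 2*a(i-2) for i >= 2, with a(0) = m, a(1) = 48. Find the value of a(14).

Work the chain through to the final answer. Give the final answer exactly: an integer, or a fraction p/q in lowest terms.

-867007186

Stage 1: cross terms: (-3*-22 - 16*-9)=210, (16*-12 - 14*-22)=116, (14*-2 - 3*-12)=8, (3*34 - 10*-2)=122, (10*5 - -31*34)=1104, (-31*-9 - -3*5)=294; twice the area = |1854| = 1854; area = 927; boundary points = 1 + 2 + 1 + 1 + 1 + 14 = 20; strictly interior points = area - boundary/2 + 1 = 918; answer 918
Stage 2: U1 = 918; c = 21827; 21827 = 13 * 23 * 73; number of divisors = (1+1) * (1+1) * (1+1) = 8; answer 8
Stage 3: U2 = 8; m = -35; a(2) = -3*(48) + 2*(-35) = -214; iterating: a(2)=-214, a(3)=738, a(4)=-2642, a(5)=9402, a(6)=-33490, a(7)=119274, a(8)=-424802, a(9)=1512954, a(10)=-5388466, a(11)=19191306, a(12)=-68350850, a(13)=243435162, a(14)=-867007186; answer -867007186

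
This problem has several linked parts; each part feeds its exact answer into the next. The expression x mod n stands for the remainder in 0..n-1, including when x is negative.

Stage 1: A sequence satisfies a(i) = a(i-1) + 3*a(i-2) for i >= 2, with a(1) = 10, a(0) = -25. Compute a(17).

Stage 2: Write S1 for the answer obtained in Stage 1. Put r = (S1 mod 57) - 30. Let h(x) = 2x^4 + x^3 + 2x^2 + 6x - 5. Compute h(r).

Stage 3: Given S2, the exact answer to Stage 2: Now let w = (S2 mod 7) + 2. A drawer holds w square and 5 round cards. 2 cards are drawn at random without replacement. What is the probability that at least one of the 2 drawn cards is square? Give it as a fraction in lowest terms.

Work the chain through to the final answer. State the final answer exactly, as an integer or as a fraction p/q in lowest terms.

34/39

Stage 1: a(2) = 1*(10) + 3*(-25) = -65; iterating: a(2)=-65, a(3)=-35, a(4)=-230, a(5)=-335, a(6)=-1025, a(7)=-2030, a(8)=-5105, a(9)=-11195, a(10)=-26510, a(11)=-60095, a(12)=-139625, a(13)=-319910, a(14)=-738785, a(15)=-1698515, a(16)=-3914870, a(17)=-9010415; answer -9010415
Stage 2: S1 = -9010415; r = 1; 2*(1)^4 + 1*(1)^3 + 2*(1)^2 + 6*(1)^1 - 5 = (2) + (1) + (2) + (6) + (-5) = 6; answer 6
Stage 3: S2 = 6; w = 8; total draws C(13,2) = 78; complement C(5,2) = 10; favorable 78 - 10 = 68; P = 34/39; answer 34/39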